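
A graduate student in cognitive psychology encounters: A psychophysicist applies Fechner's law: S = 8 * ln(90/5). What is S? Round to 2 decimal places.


S = 8 * ln(90/5)
I/I0 = 18.0
ln(18.0) = 2.8904
S = 8 * 2.8904
= 23.12


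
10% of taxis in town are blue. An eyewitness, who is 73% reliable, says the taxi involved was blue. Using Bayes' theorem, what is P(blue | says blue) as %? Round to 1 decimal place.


P(blue | says blue) = P(says blue | blue)*P(blue) / [P(says blue | blue)*P(blue) + P(says blue | not blue)*P(not blue)]
Numerator = 0.73 * 0.1 = 0.073
False identification = 0.27 * 0.9 = 0.243
P = 0.073 / (0.073 + 0.243)
= 0.073 / 0.316
As percentage = 23.1


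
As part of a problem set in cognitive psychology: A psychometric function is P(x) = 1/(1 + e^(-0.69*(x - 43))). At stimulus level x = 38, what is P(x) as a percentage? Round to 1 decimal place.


P(x) = 1/(1 + e^(-0.69*(38 - 43)))
Exponent = -0.69 * -5 = 3.45
e^(3.45) = 31.500392
P = 1/(1 + 31.500392) = 0.030769
Percentage = 3.1


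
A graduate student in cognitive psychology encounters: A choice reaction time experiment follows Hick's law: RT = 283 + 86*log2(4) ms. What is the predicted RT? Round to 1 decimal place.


RT = 283 + 86 * log2(4)
log2(4) = 2.0
RT = 283 + 86 * 2.0
= 283 + 172.0
= 455.0 ms


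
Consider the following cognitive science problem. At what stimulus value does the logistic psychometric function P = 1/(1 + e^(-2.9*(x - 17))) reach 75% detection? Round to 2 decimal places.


At P = 0.75: 0.75 = 1/(1 + e^(-k*(x-x0)))
Solving: e^(-k*(x-x0)) = 1/3
x = x0 + ln(3)/k
ln(3) = 1.0986
x = 17 + 1.0986/2.9
= 17 + 0.3788
= 17.38


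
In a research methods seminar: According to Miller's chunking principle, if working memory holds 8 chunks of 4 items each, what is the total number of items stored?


Total items = chunks * items_per_chunk
= 8 * 4
= 32


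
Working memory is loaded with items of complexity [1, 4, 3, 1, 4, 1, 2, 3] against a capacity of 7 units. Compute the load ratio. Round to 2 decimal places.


Total complexity = 1 + 4 + 3 + 1 + 4 + 1 + 2 + 3 = 19
Load = total / capacity = 19 / 7
= 2.71


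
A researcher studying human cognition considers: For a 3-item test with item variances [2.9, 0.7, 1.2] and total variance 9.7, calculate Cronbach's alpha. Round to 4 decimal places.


alpha = (k/(k-1)) * (1 - sum(s_i^2)/s_total^2)
sum(item variances) = 4.8
k/(k-1) = 3/2 = 1.5
1 - 4.8/9.7 = 1 - 0.494845 = 0.505155
alpha = 1.5 * 0.505155
= 0.7577


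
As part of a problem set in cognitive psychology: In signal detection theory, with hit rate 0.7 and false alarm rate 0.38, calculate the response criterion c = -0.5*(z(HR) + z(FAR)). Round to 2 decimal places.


c = -0.5 * (z(HR) + z(FAR))
z(0.7) = 0.5244
z(0.38) = -0.3055
c = -0.5 * (0.5244 + -0.3055)
= -0.5 * 0.2189
= -0.11


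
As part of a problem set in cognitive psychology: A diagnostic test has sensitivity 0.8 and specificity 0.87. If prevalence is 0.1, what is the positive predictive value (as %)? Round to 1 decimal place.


PPV = (sens * prev) / (sens * prev + (1-spec) * (1-prev))
Numerator = 0.8 * 0.1 = 0.08
P(positive and no disease) = (1 - spec) * (1 - prev) = (1 - 0.87) * (1 - 0.1) = 0.117
Denominator = 0.08 + 0.117 = 0.197
PPV = 0.08 / 0.197 = 0.406091
As percentage = 40.6


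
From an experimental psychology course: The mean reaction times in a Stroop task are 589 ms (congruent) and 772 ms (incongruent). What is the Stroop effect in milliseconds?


Stroop effect = RT(incongruent) - RT(congruent)
= 772 - 589
= 183 ms


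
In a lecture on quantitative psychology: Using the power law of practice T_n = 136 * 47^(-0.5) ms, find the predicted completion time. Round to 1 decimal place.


T_n = 136 * 47^(-0.5)
47^(-0.5) = 0.145865
T_n = 136 * 0.145865
= 19.8 ms


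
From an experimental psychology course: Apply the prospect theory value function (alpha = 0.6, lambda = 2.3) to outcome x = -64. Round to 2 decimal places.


Since x = -64 < 0, use v(x) = -lambda*(-x)^alpha
(-x) = 64
64^0.6 = 12.1257
v(-64) = -2.3 * 12.1257
= -27.89


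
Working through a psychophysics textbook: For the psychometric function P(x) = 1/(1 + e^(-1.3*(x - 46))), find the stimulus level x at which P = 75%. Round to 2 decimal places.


At P = 0.75: 0.75 = 1/(1 + e^(-k*(x-x0)))
Solving: e^(-k*(x-x0)) = 1/3
x = x0 + ln(3)/k
ln(3) = 1.0986
x = 46 + 1.0986/1.3
= 46 + 0.8451
= 46.85


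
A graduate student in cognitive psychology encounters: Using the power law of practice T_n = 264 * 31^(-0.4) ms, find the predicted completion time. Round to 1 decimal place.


T_n = 264 * 31^(-0.4)
31^(-0.4) = 0.253195
T_n = 264 * 0.253195
= 66.8 ms


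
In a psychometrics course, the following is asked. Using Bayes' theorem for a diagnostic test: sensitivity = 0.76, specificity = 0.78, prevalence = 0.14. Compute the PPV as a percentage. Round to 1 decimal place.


PPV = (sens * prev) / (sens * prev + (1-spec) * (1-prev))
Numerator = 0.76 * 0.14 = 0.1064
P(positive and no disease) = (1 - spec) * (1 - prev) = (1 - 0.78) * (1 - 0.14) = 0.1892
Denominator = 0.1064 + 0.1892 = 0.2956
PPV = 0.1064 / 0.2956 = 0.359946
As percentage = 36.0


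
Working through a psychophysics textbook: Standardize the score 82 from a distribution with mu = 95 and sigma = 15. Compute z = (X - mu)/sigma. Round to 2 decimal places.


z = (X - mu) / sigma
= (82 - 95) / 15
= -13 / 15
= -0.87


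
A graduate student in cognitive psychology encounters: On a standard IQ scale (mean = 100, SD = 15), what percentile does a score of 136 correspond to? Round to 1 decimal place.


z = (IQ - mean) / SD
z = (136 - 100) / 15 = 2.4
Percentile = Phi(2.4) * 100
Phi(2.4) = 0.991802
= 99.2


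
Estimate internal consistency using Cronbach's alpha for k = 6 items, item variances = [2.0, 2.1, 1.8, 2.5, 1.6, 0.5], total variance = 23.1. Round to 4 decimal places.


alpha = (k/(k-1)) * (1 - sum(s_i^2)/s_total^2)
sum(item variances) = 10.5
k/(k-1) = 6/5 = 1.2
1 - 10.5/23.1 = 1 - 0.454545 = 0.545455
alpha = 1.2 * 0.545455
= 0.6545


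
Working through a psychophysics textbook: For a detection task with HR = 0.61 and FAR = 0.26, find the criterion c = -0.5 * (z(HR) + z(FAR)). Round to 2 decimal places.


c = -0.5 * (z(HR) + z(FAR))
z(0.61) = 0.2793
z(0.26) = -0.6433
c = -0.5 * (0.2793 + -0.6433)
= -0.5 * -0.364
= 0.18


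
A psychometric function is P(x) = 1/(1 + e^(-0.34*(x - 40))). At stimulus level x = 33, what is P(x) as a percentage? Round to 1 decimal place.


P(x) = 1/(1 + e^(-0.34*(33 - 40)))
Exponent = -0.34 * -7 = 2.38
e^(2.38) = 10.804903
P = 1/(1 + 10.804903) = 0.084711
Percentage = 8.5


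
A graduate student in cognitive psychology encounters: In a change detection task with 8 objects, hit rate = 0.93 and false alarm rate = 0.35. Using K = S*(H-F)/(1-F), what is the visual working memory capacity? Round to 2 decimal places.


K = S * (H - F) / (1 - F)
H - F = 0.58
1 - F = 0.65
K = 8 * 0.58 / 0.65
= 7.14


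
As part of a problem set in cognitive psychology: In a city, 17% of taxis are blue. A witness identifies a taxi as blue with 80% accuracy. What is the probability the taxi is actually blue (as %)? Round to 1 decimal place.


P(blue | says blue) = P(says blue | blue)*P(blue) / [P(says blue | blue)*P(blue) + P(says blue | not blue)*P(not blue)]
Numerator = 0.8 * 0.17 = 0.136
False identification = 0.2 * 0.83 = 0.166
P = 0.136 / (0.136 + 0.166)
= 0.136 / 0.302
As percentage = 45.0


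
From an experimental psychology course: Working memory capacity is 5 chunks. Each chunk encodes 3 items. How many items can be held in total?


Total items = chunks * items_per_chunk
= 5 * 3
= 15


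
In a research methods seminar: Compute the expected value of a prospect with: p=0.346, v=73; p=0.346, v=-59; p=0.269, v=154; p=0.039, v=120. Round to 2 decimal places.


EU = sum(p_i * v_i)
0.346 * 73 = 25.258
0.346 * -59 = -20.414
0.269 * 154 = 41.426
0.039 * 120 = 4.68
EU = 25.258 + -20.414 + 41.426 + 4.68
= 50.95


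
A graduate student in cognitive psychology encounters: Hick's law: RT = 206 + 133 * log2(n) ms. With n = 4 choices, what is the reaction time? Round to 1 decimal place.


RT = 206 + 133 * log2(4)
log2(4) = 2.0
RT = 206 + 133 * 2.0
= 206 + 266.0
= 472.0 ms


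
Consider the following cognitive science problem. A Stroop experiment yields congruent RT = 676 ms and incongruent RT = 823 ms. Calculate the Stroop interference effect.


Stroop effect = RT(incongruent) - RT(congruent)
= 823 - 676
= 147 ms


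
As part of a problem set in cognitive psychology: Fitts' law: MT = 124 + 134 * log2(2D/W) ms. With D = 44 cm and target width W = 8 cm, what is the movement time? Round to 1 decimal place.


MT = 124 + 134 * log2(2*44/8)
2D/W = 11.0
log2(11.0) = 3.4594
MT = 124 + 134 * 3.4594
= 587.6 ms


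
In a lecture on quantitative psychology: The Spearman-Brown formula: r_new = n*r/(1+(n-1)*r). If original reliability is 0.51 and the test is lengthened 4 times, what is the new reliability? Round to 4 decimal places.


r_new = n*r / (1 + (n-1)*r)
Numerator = 4 * 0.51 = 2.04
Denominator = 1 + 3 * 0.51 = 2.53
r_new = 2.04 / 2.53
= 0.8063


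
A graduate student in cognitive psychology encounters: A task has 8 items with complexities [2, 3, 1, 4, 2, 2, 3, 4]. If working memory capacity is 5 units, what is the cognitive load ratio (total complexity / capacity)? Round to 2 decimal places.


Total complexity = 2 + 3 + 1 + 4 + 2 + 2 + 3 + 4 = 21
Load = total / capacity = 21 / 5
= 4.20


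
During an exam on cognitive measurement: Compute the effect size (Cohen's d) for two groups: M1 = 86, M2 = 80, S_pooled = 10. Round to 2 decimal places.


Cohen's d = (M1 - M2) / S_pooled
= (86 - 80) / 10
= 6 / 10
= 0.60


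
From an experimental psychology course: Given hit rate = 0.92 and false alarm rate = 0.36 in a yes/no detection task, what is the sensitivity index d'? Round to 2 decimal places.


d' = z(HR) - z(FAR)
z(0.92) = 1.4051
z(0.36) = -0.3585
d' = 1.4051 - -0.3585
= 1.76


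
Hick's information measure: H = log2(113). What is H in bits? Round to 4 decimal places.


H = log2(n)
H = log2(113)
= 6.8202


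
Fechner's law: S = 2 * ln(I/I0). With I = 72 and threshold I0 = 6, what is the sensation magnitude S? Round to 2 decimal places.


S = 2 * ln(72/6)
I/I0 = 12.0
ln(12.0) = 2.4849
S = 2 * 2.4849
= 4.97


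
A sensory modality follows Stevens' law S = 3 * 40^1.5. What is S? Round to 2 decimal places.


S = 3 * 40^1.5
40^1.5 = 252.9822
S = 3 * 252.9822
= 758.95


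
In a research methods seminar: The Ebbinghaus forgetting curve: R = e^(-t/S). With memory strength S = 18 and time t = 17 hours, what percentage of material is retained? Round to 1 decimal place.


R = e^(-t/S)
-t/S = -17/18 = -0.944444
R = e^(-0.944444) = 0.388896
Percentage = 0.388896 * 100
= 38.9


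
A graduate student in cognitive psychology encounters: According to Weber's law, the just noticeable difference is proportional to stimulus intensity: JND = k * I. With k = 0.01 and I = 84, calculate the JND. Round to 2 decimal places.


JND = k * I
JND = 0.01 * 84
= 0.84


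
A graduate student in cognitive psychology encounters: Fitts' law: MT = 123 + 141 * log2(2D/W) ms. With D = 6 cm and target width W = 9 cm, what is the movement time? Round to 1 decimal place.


MT = 123 + 141 * log2(2*6/9)
2D/W = 1.333333
log2(1.333333) = 0.415
MT = 123 + 141 * 0.415
= 181.5 ms


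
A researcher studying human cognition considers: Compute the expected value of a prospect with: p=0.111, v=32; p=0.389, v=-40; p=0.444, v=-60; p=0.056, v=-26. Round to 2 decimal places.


EU = sum(p_i * v_i)
0.111 * 32 = 3.552
0.389 * -40 = -15.56
0.444 * -60 = -26.64
0.056 * -26 = -1.456
EU = 3.552 + -15.56 + -26.64 + -1.456
= -40.10


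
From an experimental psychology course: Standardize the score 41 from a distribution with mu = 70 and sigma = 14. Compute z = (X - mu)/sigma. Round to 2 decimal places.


z = (X - mu) / sigma
= (41 - 70) / 14
= -29 / 14
= -2.07


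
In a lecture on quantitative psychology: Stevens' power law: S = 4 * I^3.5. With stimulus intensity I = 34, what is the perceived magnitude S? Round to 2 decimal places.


S = 4 * 34^3.5
34^3.5 = 229179.7333
S = 4 * 229179.7333
= 916718.93


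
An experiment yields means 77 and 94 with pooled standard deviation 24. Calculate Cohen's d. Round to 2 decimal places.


Cohen's d = (M1 - M2) / S_pooled
= (77 - 94) / 24
= -17 / 24
= -0.71


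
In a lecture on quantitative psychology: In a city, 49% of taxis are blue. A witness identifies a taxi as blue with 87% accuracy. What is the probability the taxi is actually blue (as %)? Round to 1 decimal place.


P(blue | says blue) = P(says blue | blue)*P(blue) / [P(says blue | blue)*P(blue) + P(says blue | not blue)*P(not blue)]
Numerator = 0.87 * 0.49 = 0.4263
False identification = 0.13 * 0.51 = 0.0663
P = 0.4263 / (0.4263 + 0.0663)
= 0.4263 / 0.4926
As percentage = 86.5


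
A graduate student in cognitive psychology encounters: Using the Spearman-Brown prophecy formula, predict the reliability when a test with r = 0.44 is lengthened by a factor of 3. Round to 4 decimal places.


r_new = n*r / (1 + (n-1)*r)
Numerator = 3 * 0.44 = 1.32
Denominator = 1 + 2 * 0.44 = 1.88
r_new = 1.32 / 1.88
= 0.7021


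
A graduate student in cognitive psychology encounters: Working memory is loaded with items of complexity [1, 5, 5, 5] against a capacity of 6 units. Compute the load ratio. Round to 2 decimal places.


Total complexity = 1 + 5 + 5 + 5 = 16
Load = total / capacity = 16 / 6
= 2.67


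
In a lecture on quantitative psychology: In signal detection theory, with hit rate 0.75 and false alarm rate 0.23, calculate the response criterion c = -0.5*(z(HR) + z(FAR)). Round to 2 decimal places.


c = -0.5 * (z(HR) + z(FAR))
z(0.75) = 0.6745
z(0.23) = -0.7388
c = -0.5 * (0.6745 + -0.7388)
= -0.5 * -0.0643
= 0.03


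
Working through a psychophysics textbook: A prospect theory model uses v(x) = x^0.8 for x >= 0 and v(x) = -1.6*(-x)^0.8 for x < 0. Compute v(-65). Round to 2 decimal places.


Since x = -65 < 0, use v(x) = -lambda*(-x)^alpha
(-x) = 65
65^0.8 = 28.2053
v(-65) = -1.6 * 28.2053
= -45.13


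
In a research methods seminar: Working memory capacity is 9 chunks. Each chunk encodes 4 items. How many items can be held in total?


Total items = chunks * items_per_chunk
= 9 * 4
= 36


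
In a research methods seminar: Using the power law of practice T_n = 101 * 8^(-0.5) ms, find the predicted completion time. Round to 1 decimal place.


T_n = 101 * 8^(-0.5)
8^(-0.5) = 0.353553
T_n = 101 * 0.353553
= 35.7 ms


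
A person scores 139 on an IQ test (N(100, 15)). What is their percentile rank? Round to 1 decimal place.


z = (IQ - mean) / SD
z = (139 - 100) / 15 = 2.6
Percentile = Phi(2.6) * 100
Phi(2.6) = 0.995339
= 99.5


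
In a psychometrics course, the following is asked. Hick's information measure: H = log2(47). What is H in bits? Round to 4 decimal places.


H = log2(n)
H = log2(47)
= 5.5546


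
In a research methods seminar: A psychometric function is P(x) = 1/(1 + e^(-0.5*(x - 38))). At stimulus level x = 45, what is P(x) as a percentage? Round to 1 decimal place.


P(x) = 1/(1 + e^(-0.5*(45 - 38)))
Exponent = -0.5 * 7 = -3.5
e^(-3.5) = 0.030197
P = 1/(1 + 0.030197) = 0.970688
Percentage = 97.1


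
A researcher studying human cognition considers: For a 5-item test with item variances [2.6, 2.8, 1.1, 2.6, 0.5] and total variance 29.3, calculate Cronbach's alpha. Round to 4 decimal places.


alpha = (k/(k-1)) * (1 - sum(s_i^2)/s_total^2)
sum(item variances) = 9.6
k/(k-1) = 5/4 = 1.25
1 - 9.6/29.3 = 1 - 0.327645 = 0.672355
alpha = 1.25 * 0.672355
= 0.8404


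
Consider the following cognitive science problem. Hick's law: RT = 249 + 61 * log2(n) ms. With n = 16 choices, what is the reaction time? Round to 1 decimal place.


RT = 249 + 61 * log2(16)
log2(16) = 4.0
RT = 249 + 61 * 4.0
= 249 + 244.0
= 493.0 ms


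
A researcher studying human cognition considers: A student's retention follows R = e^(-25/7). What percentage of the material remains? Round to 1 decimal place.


R = e^(-t/S)
-t/S = -25/7 = -3.571429
R = e^(-3.571429) = 0.028116
Percentage = 0.028116 * 100
= 2.8


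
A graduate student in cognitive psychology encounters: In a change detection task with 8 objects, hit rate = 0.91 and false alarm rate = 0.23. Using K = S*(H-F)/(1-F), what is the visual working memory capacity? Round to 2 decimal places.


K = S * (H - F) / (1 - F)
H - F = 0.68
1 - F = 0.77
K = 8 * 0.68 / 0.77
= 7.06


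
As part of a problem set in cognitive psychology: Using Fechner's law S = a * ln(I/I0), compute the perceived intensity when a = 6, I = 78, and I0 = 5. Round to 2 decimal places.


S = 6 * ln(78/5)
I/I0 = 15.6
ln(15.6) = 2.7473
S = 6 * 2.7473
= 16.48


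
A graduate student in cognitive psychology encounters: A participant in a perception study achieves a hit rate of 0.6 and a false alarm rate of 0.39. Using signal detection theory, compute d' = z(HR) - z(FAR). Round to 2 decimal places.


d' = z(HR) - z(FAR)
z(0.6) = 0.2533
z(0.39) = -0.2793
d' = 0.2533 - -0.2793
= 0.53


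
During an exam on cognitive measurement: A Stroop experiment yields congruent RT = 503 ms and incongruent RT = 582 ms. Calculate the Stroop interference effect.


Stroop effect = RT(incongruent) - RT(congruent)
= 582 - 503
= 79 ms


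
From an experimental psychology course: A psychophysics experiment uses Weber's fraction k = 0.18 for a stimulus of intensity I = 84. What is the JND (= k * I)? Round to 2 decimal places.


JND = k * I
JND = 0.18 * 84
= 15.12


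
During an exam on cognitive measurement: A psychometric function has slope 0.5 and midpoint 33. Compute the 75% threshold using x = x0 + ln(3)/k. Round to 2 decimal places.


At P = 0.75: 0.75 = 1/(1 + e^(-k*(x-x0)))
Solving: e^(-k*(x-x0)) = 1/3
x = x0 + ln(3)/k
ln(3) = 1.0986
x = 33 + 1.0986/0.5
= 33 + 2.1972
= 35.20


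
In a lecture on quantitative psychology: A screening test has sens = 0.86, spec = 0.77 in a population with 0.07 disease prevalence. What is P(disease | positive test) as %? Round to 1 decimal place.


PPV = (sens * prev) / (sens * prev + (1-spec) * (1-prev))
Numerator = 0.86 * 0.07 = 0.0602
P(positive and no disease) = (1 - spec) * (1 - prev) = (1 - 0.77) * (1 - 0.07) = 0.2139
Denominator = 0.0602 + 0.2139 = 0.2741
PPV = 0.0602 / 0.2741 = 0.219628
As percentage = 22.0


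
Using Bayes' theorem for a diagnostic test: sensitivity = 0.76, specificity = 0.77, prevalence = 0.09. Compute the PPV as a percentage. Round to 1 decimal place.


PPV = (sens * prev) / (sens * prev + (1-spec) * (1-prev))
Numerator = 0.76 * 0.09 = 0.0684
P(positive and no disease) = (1 - spec) * (1 - prev) = (1 - 0.77) * (1 - 0.09) = 0.2093
Denominator = 0.0684 + 0.2093 = 0.2777
PPV = 0.0684 / 0.2777 = 0.246309
As percentage = 24.6


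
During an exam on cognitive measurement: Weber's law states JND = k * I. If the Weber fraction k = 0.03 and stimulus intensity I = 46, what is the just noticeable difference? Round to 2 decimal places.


JND = k * I
JND = 0.03 * 46
= 1.38


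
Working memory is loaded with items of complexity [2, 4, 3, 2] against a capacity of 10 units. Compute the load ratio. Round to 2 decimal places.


Total complexity = 2 + 4 + 3 + 2 = 11
Load = total / capacity = 11 / 10
= 1.10


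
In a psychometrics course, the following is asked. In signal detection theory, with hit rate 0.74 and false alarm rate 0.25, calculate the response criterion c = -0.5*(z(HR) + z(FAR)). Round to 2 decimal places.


c = -0.5 * (z(HR) + z(FAR))
z(0.74) = 0.6433
z(0.25) = -0.6745
c = -0.5 * (0.6433 + -0.6745)
= -0.5 * -0.0312
= 0.02


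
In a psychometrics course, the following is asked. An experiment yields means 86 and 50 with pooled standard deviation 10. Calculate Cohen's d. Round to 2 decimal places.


Cohen's d = (M1 - M2) / S_pooled
= (86 - 50) / 10
= 36 / 10
= 3.60


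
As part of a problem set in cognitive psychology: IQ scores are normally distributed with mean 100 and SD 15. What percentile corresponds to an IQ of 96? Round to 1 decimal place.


z = (IQ - mean) / SD
z = (96 - 100) / 15 = -0.2667
Percentile = Phi(-0.2667) * 100
Phi(-0.2667) = 0.39485
= 39.5


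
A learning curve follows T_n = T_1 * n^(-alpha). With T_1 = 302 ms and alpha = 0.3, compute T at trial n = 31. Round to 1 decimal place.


T_n = 302 * 31^(-0.3)
31^(-0.3) = 0.356937
T_n = 302 * 0.356937
= 107.8 ms


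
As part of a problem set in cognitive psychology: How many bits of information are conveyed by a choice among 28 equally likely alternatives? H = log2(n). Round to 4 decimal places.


H = log2(n)
H = log2(28)
= 4.8074


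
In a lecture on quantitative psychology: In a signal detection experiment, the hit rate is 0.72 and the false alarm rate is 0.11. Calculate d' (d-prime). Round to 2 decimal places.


d' = z(HR) - z(FAR)
z(0.72) = 0.5828
z(0.11) = -1.2265
d' = 0.5828 - -1.2265
= 1.81


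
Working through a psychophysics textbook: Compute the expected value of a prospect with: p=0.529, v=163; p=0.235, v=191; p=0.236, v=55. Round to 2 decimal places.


EU = sum(p_i * v_i)
0.529 * 163 = 86.227
0.235 * 191 = 44.885
0.236 * 55 = 12.98
EU = 86.227 + 44.885 + 12.98
= 144.09


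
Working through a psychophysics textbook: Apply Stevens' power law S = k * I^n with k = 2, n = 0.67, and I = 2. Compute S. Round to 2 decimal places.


S = 2 * 2^0.67
2^0.67 = 1.5911
S = 2 * 1.5911
= 3.18


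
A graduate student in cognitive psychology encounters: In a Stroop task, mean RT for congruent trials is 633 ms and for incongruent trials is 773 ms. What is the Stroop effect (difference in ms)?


Stroop effect = RT(incongruent) - RT(congruent)
= 773 - 633
= 140 ms


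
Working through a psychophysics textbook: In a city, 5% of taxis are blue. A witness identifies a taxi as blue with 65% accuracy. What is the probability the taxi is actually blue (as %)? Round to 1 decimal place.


P(blue | says blue) = P(says blue | blue)*P(blue) / [P(says blue | blue)*P(blue) + P(says blue | not blue)*P(not blue)]
Numerator = 0.65 * 0.05 = 0.0325
False identification = 0.35 * 0.95 = 0.3325
P = 0.0325 / (0.0325 + 0.3325)
= 0.0325 / 0.365
As percentage = 8.9


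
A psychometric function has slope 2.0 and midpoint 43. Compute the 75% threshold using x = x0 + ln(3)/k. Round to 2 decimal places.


At P = 0.75: 0.75 = 1/(1 + e^(-k*(x-x0)))
Solving: e^(-k*(x-x0)) = 1/3
x = x0 + ln(3)/k
ln(3) = 1.0986
x = 43 + 1.0986/2.0
= 43 + 0.5493
= 43.55


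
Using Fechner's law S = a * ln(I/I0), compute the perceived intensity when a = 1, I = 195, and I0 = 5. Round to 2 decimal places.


S = 1 * ln(195/5)
I/I0 = 39.0
ln(39.0) = 3.6636
S = 1 * 3.6636
= 3.66


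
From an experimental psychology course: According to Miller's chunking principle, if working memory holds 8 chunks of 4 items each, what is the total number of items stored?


Total items = chunks * items_per_chunk
= 8 * 4
= 32


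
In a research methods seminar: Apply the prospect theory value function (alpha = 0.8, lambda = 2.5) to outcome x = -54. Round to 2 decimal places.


Since x = -54 < 0, use v(x) = -lambda*(-x)^alpha
(-x) = 54
54^0.8 = 24.3173
v(-54) = -2.5 * 24.3173
= -60.79


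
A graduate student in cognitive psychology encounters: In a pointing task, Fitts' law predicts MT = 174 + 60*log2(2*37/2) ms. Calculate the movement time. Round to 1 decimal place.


MT = 174 + 60 * log2(2*37/2)
2D/W = 37.0
log2(37.0) = 5.2095
MT = 174 + 60 * 5.2095
= 486.6 ms


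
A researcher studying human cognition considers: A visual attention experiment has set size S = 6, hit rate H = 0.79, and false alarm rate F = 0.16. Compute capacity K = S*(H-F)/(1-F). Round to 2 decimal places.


K = S * (H - F) / (1 - F)
H - F = 0.63
1 - F = 0.84
K = 6 * 0.63 / 0.84
= 4.50


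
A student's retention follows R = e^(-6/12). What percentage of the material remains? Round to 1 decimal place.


R = e^(-t/S)
-t/S = -6/12 = -0.5
R = e^(-0.5) = 0.606531
Percentage = 0.606531 * 100
= 60.7


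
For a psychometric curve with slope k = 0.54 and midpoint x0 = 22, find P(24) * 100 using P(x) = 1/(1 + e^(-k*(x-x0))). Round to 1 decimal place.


P(x) = 1/(1 + e^(-0.54*(24 - 22)))
Exponent = -0.54 * 2 = -1.08
e^(-1.08) = 0.339596
P = 1/(1 + 0.339596) = 0.746494
Percentage = 74.6


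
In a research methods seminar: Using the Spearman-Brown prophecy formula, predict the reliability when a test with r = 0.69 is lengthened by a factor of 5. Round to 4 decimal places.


r_new = n*r / (1 + (n-1)*r)
Numerator = 5 * 0.69 = 3.45
Denominator = 1 + 4 * 0.69 = 3.76
r_new = 3.45 / 3.76
= 0.9176


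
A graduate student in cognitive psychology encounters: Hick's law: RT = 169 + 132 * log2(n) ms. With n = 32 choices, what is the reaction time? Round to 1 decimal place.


RT = 169 + 132 * log2(32)
log2(32) = 5.0
RT = 169 + 132 * 5.0
= 169 + 660.0
= 829.0 ms


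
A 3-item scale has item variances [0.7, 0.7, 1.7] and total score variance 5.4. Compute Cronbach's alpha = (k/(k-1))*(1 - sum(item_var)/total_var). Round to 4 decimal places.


alpha = (k/(k-1)) * (1 - sum(s_i^2)/s_total^2)
sum(item variances) = 3.1
k/(k-1) = 3/2 = 1.5
1 - 3.1/5.4 = 1 - 0.574074 = 0.425926
alpha = 1.5 * 0.425926
= 0.6389


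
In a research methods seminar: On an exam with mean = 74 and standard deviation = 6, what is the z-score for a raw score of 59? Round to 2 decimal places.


z = (X - mu) / sigma
= (59 - 74) / 6
= -15 / 6
= -2.50


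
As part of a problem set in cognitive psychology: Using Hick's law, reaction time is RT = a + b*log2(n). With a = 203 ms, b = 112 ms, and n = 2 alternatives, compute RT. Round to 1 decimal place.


RT = 203 + 112 * log2(2)
log2(2) = 1.0
RT = 203 + 112 * 1.0
= 203 + 112.0
= 315.0 ms


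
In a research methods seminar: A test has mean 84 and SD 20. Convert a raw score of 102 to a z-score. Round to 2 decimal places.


z = (X - mu) / sigma
= (102 - 84) / 20
= 18 / 20
= 0.90


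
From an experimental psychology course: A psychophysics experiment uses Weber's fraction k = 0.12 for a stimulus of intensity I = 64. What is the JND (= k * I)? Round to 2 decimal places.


JND = k * I
JND = 0.12 * 64
= 7.68


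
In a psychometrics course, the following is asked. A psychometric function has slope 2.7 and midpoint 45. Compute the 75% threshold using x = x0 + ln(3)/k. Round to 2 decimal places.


At P = 0.75: 0.75 = 1/(1 + e^(-k*(x-x0)))
Solving: e^(-k*(x-x0)) = 1/3
x = x0 + ln(3)/k
ln(3) = 1.0986
x = 45 + 1.0986/2.7
= 45 + 0.4069
= 45.41


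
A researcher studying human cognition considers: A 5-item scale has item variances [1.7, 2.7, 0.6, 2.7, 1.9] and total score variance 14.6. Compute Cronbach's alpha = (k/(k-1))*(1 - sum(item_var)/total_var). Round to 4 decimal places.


alpha = (k/(k-1)) * (1 - sum(s_i^2)/s_total^2)
sum(item variances) = 9.6
k/(k-1) = 5/4 = 1.25
1 - 9.6/14.6 = 1 - 0.657534 = 0.342466
alpha = 1.25 * 0.342466
= 0.4281


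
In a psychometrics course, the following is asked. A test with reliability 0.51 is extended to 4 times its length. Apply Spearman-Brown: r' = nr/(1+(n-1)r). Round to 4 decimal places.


r_new = n*r / (1 + (n-1)*r)
Numerator = 4 * 0.51 = 2.04
Denominator = 1 + 3 * 0.51 = 2.53
r_new = 2.04 / 2.53
= 0.8063


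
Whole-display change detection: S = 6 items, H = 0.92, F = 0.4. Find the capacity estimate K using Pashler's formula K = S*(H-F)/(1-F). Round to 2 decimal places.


K = S * (H - F) / (1 - F)
H - F = 0.52
1 - F = 0.6
K = 6 * 0.52 / 0.6
= 5.20


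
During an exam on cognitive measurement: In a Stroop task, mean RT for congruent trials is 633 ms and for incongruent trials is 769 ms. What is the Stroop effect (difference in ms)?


Stroop effect = RT(incongruent) - RT(congruent)
= 769 - 633
= 136 ms


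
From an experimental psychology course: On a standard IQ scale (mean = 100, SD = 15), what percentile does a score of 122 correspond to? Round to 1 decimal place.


z = (IQ - mean) / SD
z = (122 - 100) / 15 = 1.4667
Percentile = Phi(1.4667) * 100
Phi(1.4667) = 0.928771
= 92.9


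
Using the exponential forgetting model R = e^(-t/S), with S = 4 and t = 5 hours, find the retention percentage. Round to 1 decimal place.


R = e^(-t/S)
-t/S = -5/4 = -1.25
R = e^(-1.25) = 0.286505
Percentage = 0.286505 * 100
= 28.7


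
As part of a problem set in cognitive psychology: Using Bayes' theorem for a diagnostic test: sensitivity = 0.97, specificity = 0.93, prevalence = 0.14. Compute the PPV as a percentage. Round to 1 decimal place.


PPV = (sens * prev) / (sens * prev + (1-spec) * (1-prev))
Numerator = 0.97 * 0.14 = 0.1358
P(positive and no disease) = (1 - spec) * (1 - prev) = (1 - 0.93) * (1 - 0.14) = 0.0602
Denominator = 0.1358 + 0.0602 = 0.196
PPV = 0.1358 / 0.196 = 0.692857
As percentage = 69.3


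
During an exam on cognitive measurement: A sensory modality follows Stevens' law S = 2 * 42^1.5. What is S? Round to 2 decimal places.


S = 2 * 42^1.5
42^1.5 = 272.1911
S = 2 * 272.1911
= 544.38


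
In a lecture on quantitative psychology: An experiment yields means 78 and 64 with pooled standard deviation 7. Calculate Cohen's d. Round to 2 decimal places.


Cohen's d = (M1 - M2) / S_pooled
= (78 - 64) / 7
= 14 / 7
= 2.00


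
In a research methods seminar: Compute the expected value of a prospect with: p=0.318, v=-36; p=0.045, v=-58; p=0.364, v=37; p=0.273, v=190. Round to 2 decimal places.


EU = sum(p_i * v_i)
0.318 * -36 = -11.448
0.045 * -58 = -2.61
0.364 * 37 = 13.468
0.273 * 190 = 51.87
EU = -11.448 + -2.61 + 13.468 + 51.87
= 51.28


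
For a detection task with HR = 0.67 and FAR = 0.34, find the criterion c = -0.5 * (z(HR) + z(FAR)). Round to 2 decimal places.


c = -0.5 * (z(HR) + z(FAR))
z(0.67) = 0.4399
z(0.34) = -0.4125
c = -0.5 * (0.4399 + -0.4125)
= -0.5 * 0.0274
= -0.01


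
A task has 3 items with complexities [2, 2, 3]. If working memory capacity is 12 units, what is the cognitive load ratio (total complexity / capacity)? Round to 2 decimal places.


Total complexity = 2 + 2 + 3 = 7
Load = total / capacity = 7 / 12
= 0.58


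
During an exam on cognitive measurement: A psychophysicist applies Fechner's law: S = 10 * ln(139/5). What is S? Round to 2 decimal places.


S = 10 * ln(139/5)
I/I0 = 27.8
ln(27.8) = 3.325
S = 10 * 3.325
= 33.25


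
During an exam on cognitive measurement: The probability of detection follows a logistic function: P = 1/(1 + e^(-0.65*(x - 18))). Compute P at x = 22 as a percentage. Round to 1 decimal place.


P(x) = 1/(1 + e^(-0.65*(22 - 18)))
Exponent = -0.65 * 4 = -2.6
e^(-2.6) = 0.074274
P = 1/(1 + 0.074274) = 0.930861
Percentage = 93.1


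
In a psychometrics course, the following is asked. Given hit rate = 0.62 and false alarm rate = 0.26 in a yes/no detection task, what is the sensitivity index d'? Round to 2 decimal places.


d' = z(HR) - z(FAR)
z(0.62) = 0.3055
z(0.26) = -0.6433
d' = 0.3055 - -0.6433
= 0.95


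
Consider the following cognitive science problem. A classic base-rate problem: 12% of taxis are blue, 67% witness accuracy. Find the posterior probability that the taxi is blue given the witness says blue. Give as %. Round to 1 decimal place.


P(blue | says blue) = P(says blue | blue)*P(blue) / [P(says blue | blue)*P(blue) + P(says blue | not blue)*P(not blue)]
Numerator = 0.67 * 0.12 = 0.0804
False identification = 0.33 * 0.88 = 0.2904
P = 0.0804 / (0.0804 + 0.2904)
= 0.0804 / 0.3708
As percentage = 21.7


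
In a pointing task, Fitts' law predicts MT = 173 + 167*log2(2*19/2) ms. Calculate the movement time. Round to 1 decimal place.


MT = 173 + 167 * log2(2*19/2)
2D/W = 19.0
log2(19.0) = 4.2479
MT = 173 + 167 * 4.2479
= 882.4 ms


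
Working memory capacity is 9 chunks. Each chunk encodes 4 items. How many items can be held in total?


Total items = chunks * items_per_chunk
= 9 * 4
= 36


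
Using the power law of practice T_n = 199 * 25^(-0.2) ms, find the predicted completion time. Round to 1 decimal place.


T_n = 199 * 25^(-0.2)
25^(-0.2) = 0.525306
T_n = 199 * 0.525306
= 104.5 ms


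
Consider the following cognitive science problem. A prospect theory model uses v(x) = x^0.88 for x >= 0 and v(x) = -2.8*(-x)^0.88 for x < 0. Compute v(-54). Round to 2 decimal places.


Since x = -54 < 0, use v(x) = -lambda*(-x)^alpha
(-x) = 54
54^0.88 = 33.4585
v(-54) = -2.8 * 33.4585
= -93.68


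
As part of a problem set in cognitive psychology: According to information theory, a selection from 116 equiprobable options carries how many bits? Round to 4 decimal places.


H = log2(n)
H = log2(116)
= 6.8580


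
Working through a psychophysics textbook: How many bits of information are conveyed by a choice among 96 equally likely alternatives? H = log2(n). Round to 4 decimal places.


H = log2(n)
H = log2(96)
= 6.5850


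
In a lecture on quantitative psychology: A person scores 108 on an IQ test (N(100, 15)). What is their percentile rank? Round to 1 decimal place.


z = (IQ - mean) / SD
z = (108 - 100) / 15 = 0.5333
Percentile = Phi(0.5333) * 100
Phi(0.5333) = 0.703087
= 70.3


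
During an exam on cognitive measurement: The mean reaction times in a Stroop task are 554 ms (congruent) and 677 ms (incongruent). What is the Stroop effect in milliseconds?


Stroop effect = RT(incongruent) - RT(congruent)
= 677 - 554
= 123 ms


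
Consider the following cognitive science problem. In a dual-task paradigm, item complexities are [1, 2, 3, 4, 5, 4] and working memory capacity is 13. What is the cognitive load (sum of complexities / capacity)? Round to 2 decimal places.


Total complexity = 1 + 2 + 3 + 4 + 5 + 4 = 19
Load = total / capacity = 19 / 13
= 1.46


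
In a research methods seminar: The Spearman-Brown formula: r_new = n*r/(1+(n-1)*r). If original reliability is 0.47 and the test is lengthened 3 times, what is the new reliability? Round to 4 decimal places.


r_new = n*r / (1 + (n-1)*r)
Numerator = 3 * 0.47 = 1.41
Denominator = 1 + 2 * 0.47 = 1.94
r_new = 1.41 / 1.94
= 0.7268


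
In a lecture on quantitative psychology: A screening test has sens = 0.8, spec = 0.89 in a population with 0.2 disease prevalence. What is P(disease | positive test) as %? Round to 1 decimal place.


PPV = (sens * prev) / (sens * prev + (1-spec) * (1-prev))
Numerator = 0.8 * 0.2 = 0.16
P(positive and no disease) = (1 - spec) * (1 - prev) = (1 - 0.89) * (1 - 0.2) = 0.088
Denominator = 0.16 + 0.088 = 0.248
PPV = 0.16 / 0.248 = 0.645161
As percentage = 64.5


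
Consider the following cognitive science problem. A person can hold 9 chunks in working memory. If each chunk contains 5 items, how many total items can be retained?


Total items = chunks * items_per_chunk
= 9 * 5
= 45


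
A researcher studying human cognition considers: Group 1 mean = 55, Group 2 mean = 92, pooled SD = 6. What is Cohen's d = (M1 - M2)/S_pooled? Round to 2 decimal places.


Cohen's d = (M1 - M2) / S_pooled
= (55 - 92) / 6
= -37 / 6
= -6.17


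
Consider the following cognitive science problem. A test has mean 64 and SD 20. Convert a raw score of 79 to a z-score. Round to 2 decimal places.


z = (X - mu) / sigma
= (79 - 64) / 20
= 15 / 20
= 0.75


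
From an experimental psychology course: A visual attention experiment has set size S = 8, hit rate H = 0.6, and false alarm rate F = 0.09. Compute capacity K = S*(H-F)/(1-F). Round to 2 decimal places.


K = S * (H - F) / (1 - F)
H - F = 0.51
1 - F = 0.91
K = 8 * 0.51 / 0.91
= 4.48


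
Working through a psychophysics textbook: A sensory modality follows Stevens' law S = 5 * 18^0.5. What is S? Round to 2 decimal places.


S = 5 * 18^0.5
18^0.5 = 4.2426
S = 5 * 4.2426
= 21.21


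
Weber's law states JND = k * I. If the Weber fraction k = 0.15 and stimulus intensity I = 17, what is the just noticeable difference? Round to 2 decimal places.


JND = k * I
JND = 0.15 * 17
= 2.55


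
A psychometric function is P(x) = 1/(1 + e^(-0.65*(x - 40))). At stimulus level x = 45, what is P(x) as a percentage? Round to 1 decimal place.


P(x) = 1/(1 + e^(-0.65*(45 - 40)))
Exponent = -0.65 * 5 = -3.25
e^(-3.25) = 0.038774
P = 1/(1 + 0.038774) = 0.962673
Percentage = 96.3


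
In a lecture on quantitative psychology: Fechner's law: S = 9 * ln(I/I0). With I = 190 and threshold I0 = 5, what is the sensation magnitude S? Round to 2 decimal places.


S = 9 * ln(190/5)
I/I0 = 38.0
ln(38.0) = 3.6376
S = 9 * 3.6376
= 32.74


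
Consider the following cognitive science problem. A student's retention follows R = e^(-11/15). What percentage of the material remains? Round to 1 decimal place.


R = e^(-t/S)
-t/S = -11/15 = -0.733333
R = e^(-0.733333) = 0.480305
Percentage = 0.480305 * 100
= 48.0


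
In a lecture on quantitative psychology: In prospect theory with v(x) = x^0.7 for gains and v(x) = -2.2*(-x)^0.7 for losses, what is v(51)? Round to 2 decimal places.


Since x = 51 >= 0, use v(x) = x^0.7
51^0.7 = 15.6783
v(51) = 15.68


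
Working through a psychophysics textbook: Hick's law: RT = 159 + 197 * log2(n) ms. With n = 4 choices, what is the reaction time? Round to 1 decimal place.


RT = 159 + 197 * log2(4)
log2(4) = 2.0
RT = 159 + 197 * 2.0
= 159 + 394.0
= 553.0 ms


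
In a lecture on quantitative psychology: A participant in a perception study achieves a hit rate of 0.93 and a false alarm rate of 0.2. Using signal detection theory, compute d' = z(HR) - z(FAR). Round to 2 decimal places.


d' = z(HR) - z(FAR)
z(0.93) = 1.4758
z(0.2) = -0.8416
d' = 1.4758 - -0.8416
= 2.32


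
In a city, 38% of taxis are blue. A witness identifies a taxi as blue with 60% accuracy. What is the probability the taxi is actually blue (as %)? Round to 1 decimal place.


P(blue | says blue) = P(says blue | blue)*P(blue) / [P(says blue | blue)*P(blue) + P(says blue | not blue)*P(not blue)]
Numerator = 0.6 * 0.38 = 0.228
False identification = 0.4 * 0.62 = 0.248
P = 0.228 / (0.228 + 0.248)
= 0.228 / 0.476
As percentage = 47.9


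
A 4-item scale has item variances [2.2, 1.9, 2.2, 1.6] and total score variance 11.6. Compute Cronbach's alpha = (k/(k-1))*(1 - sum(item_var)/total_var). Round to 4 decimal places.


alpha = (k/(k-1)) * (1 - sum(s_i^2)/s_total^2)
sum(item variances) = 7.9
k/(k-1) = 4/3 = 1.333333
1 - 7.9/11.6 = 1 - 0.681034 = 0.318966
alpha = 1.333333 * 0.318966
= 0.4253


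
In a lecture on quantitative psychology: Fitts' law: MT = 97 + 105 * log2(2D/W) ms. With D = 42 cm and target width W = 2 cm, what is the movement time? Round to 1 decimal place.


MT = 97 + 105 * log2(2*42/2)
2D/W = 42.0
log2(42.0) = 5.3923
MT = 97 + 105 * 5.3923
= 663.2 ms


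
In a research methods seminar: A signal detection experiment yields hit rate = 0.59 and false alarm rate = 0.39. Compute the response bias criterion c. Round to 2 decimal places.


c = -0.5 * (z(HR) + z(FAR))
z(0.59) = 0.2275
z(0.39) = -0.2793
c = -0.5 * (0.2275 + -0.2793)
= -0.5 * -0.0518
= 0.03


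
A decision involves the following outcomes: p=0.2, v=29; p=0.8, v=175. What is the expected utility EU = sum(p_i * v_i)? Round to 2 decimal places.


EU = sum(p_i * v_i)
0.2 * 29 = 5.8
0.8 * 175 = 140.0
EU = 5.8 + 140.0
= 145.80


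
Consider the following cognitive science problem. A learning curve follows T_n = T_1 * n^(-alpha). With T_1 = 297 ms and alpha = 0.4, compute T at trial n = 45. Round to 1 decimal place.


T_n = 297 * 45^(-0.4)
45^(-0.4) = 0.21813
T_n = 297 * 0.21813
= 64.8 ms


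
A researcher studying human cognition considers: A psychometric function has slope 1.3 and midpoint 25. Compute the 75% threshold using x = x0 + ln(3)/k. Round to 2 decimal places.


At P = 0.75: 0.75 = 1/(1 + e^(-k*(x-x0)))
Solving: e^(-k*(x-x0)) = 1/3
x = x0 + ln(3)/k
ln(3) = 1.0986
x = 25 + 1.0986/1.3
= 25 + 0.8451
= 25.85
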